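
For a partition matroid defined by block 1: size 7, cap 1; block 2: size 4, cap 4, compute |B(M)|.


A basis picks exactly ci elements from block i.
Number of bases = product of C(|Si|, ci).
= C(7,1) * C(4,4)
= 7 * 1
= 7.

7


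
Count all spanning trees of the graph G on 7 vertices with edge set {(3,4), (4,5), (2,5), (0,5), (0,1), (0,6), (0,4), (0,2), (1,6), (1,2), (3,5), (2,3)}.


By Kirchhoff's matrix tree theorem, the number of spanning trees equals
the determinant of any cofactor of the Laplacian matrix L.
G has 7 vertices and 12 edges.
Computing the (6 x 6) cofactor determinant gives 297.

297


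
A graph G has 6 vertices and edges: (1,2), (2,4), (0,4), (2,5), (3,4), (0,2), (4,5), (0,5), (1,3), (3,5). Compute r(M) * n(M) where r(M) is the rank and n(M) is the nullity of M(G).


r(M) = |V| - c = 6 - 1 = 5.
nullity = |E| - r(M) = 10 - 5 = 5.
Product = 5 * 5 = 25.

25


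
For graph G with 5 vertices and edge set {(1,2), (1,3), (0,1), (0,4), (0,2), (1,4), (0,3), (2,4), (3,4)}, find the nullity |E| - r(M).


Cycle rank (nullity) = |E| - r(M) = |E| - (|V| - c).
|E| = 9, |V| = 5, c = 1.
Nullity = 9 - (5 - 1) = 9 - 4 = 5.

5


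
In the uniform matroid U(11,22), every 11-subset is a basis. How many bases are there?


Bases of U(11,22) are all 11-element subsets of the 22-element ground set.
Number of bases = C(22,11).
(22 choose 11) = 705432.

705432


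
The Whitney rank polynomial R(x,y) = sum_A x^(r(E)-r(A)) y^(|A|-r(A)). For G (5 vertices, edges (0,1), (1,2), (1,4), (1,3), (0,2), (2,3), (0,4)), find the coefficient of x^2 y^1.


R(x,y) = sum over A in 2^E of x^(r(E)-r(A)) * y^(|A|-r(A)).
G has 5 vertices, 7 edges. r(E) = 4.
Enumerate all 2^7 = 128 subsets.
Count subsets with r(E)-r(A)=2 and |A|-r(A)=1: 3.

3


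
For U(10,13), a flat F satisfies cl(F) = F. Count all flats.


Flats of U(10,13): every subset of size < 10 is a flat, plus E itself.
Count = (13 choose 0) + (13 choose 1) + (13 choose 2) + (13 choose 3) + (13 choose 4) + (13 choose 5) + (13 choose 6) + (13 choose 7) + (13 choose 8) + (13 choose 9) + 1
     = 1 + 13 + 78 + 286 + 715 + 1287 + 1716 + 1716 + 1287 + 715 + 1
     = 7815.

7815


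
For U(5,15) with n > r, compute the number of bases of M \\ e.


Deleting e from U(5,15) gives U(5,14) since n > r.
Bases of U(5,14) = C(14,5) = 14! / (5! * 9!) = 2002.

2002


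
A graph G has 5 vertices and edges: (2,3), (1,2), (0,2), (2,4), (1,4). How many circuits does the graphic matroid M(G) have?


A circuit in a graphic matroid = edge set of a simple cycle.
G has 5 vertices and 5 edges.
Enumerating all minimal edge subsets forming cycles...
Total circuits found: 1.

1


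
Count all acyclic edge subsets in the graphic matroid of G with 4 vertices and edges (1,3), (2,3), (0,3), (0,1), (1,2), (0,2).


An independent set in a graphic matroid is an acyclic edge subset.
G has 4 vertices and 6 edges.
Enumerate all 2^6 = 64 subsets, checking for acyclicity.
Total independent sets = 38.

38


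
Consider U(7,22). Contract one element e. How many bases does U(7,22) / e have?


Contracting e from U(7,22) gives U(6,21).
Bases of U(6,21) = C(21,6) = 21! / (6! * 15!) = 54264.

54264


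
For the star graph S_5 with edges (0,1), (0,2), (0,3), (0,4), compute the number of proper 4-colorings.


P(tree, k) = k * (k-1)^(4) for any tree on 5 vertices.
P(4) = 4 * 3^4 = 4 * 81 = 324.

324


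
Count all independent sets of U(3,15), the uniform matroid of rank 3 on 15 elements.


Independent sets of U(3,15) are all subsets of size <= 3.
Count = C(15,0) + C(15,1) + C(15,2) + C(15,3)
     = 1 + 15 + 105 + 455
     = 576.

576


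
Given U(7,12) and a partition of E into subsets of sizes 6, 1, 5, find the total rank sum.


r(Ai) = min(|Ai|, 7) for each part.
Sum = min(6,7) + min(1,7) + min(5,7)
    = 6 + 1 + 5
    = 12.

12


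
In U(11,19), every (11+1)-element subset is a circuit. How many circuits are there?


In U(11,19), circuits are the (12)-element subsets.
Any set of 12 elements is dependent, and removing any one element gives
an independent set of size 11, so it is a minimal dependent set.
Number of circuits = C(19,12) = 19! / (12! * 7!) = 50388.

50388


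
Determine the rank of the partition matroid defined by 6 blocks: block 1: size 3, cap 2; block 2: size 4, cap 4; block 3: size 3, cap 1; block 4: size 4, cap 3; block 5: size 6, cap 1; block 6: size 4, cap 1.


Rank of a partition matroid = sum of min(|Si|, ci) for each block.
= min(3,2) + min(4,4) + min(3,1) + min(4,3) + min(6,1) + min(4,1)
= 2 + 4 + 1 + 3 + 1 + 1
= 12.

12


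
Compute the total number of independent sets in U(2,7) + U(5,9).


For a direct sum, |I(M1+M2)| = |I(M1)| * |I(M2)|.
|I(U(2,7))| = sum C(7,k) for k=0..2 = 29.
|I(U(5,9))| = sum C(9,k) for k=0..5 = 382.
Total = 29 * 382 = 11078.

11078


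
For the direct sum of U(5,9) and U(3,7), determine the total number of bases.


Bases of a direct sum M1 + M2: |B| = |B(M1)| * |B(M2)|.
|B(U(5,9))| = C(9,5) = 126.
|B(U(3,7))| = C(7,3) = 35.
Total bases = 126 * 35 = 4410.

4410


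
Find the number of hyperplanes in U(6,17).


Hyperplanes of U(6,17) are flats of rank 5.
In a uniform matroid, these are exactly the (5)-element subsets.
Count = (17 choose 5) = 6188.

6188


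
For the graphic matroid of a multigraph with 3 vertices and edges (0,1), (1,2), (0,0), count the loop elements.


In a graphic matroid, a loop is a self-loop edge (u,u) with rank 0.
Examining all 3 edges for self-loops...
Self-loops found: (0,0)
Number of loops = 1.

1


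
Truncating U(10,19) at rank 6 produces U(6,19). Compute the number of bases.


Truncating U(10,19) to rank 6 gives U(6,19).
Bases of U(6,19) are all 6-element subsets of 19 elements.
Number of bases = C(19,6) = 27132.

27132


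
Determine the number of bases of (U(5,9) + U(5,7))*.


(M1+M2)* = M1* + M2*.
M1* = U(4,9), bases: C(9,4) = 126.
M2* = U(2,7), bases: C(7,2) = 21.
|B(M*)| = 126 * 21 = 2646.

2646


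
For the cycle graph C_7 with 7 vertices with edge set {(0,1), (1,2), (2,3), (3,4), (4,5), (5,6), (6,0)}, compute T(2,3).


T(C_7; x,y) = x + x^2 + ... + x^(6) + y.
T(2,3) = 2^1 + 2^2 + 2^3 + 2^4 + 2^5 + 2^6 + 3
= 2 + 4 + 8 + 16 + 32 + 64 + 3
= 129.

129


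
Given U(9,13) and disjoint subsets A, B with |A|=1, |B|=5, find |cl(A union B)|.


|A union B| = 1 + 5 = 6 (disjoint).
In U(9,13), cl(S) = S if |S| < 9, else cl(S) = E.
Since 6 < 9, cl(A union B) = A union B.
|cl(A union B)| = 6.

6


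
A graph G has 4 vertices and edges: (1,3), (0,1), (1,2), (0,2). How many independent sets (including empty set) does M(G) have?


An independent set in a graphic matroid is an acyclic edge subset.
G has 4 vertices and 4 edges.
Enumerate all 2^4 = 16 subsets, checking for acyclicity.
Total independent sets = 14.

14


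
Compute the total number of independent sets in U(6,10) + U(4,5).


For a direct sum, |I(M1+M2)| = |I(M1)| * |I(M2)|.
|I(U(6,10))| = sum C(10,k) for k=0..6 = 848.
|I(U(4,5))| = sum C(5,k) for k=0..4 = 31.
Total = 848 * 31 = 26288.

26288


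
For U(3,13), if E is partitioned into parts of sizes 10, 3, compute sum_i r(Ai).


r(Ai) = min(|Ai|, 3) for each part.
Sum = min(10,3) + min(3,3)
    = 3 + 3
    = 6.

6


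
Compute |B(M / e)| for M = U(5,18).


Contracting e from U(5,18) gives U(4,17).
Bases of U(4,17) = C(17,4) = 17! / (4! * 13!) = 2380.

2380


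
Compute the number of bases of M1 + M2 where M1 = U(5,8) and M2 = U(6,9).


Bases of a direct sum M1 + M2: |B| = |B(M1)| * |B(M2)|.
|B(U(5,8))| = C(8,5) = 56.
|B(U(6,9))| = C(9,6) = 84.
Total bases = 56 * 84 = 4704.

4704


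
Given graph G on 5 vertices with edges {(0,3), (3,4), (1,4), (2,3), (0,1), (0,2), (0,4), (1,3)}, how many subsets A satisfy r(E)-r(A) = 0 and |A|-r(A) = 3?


R(x,y) = sum over A in 2^E of x^(r(E)-r(A)) * y^(|A|-r(A)).
G has 5 vertices, 8 edges. r(E) = 4.
Enumerate all 2^8 = 256 subsets.
Count subsets with r(E)-r(A)=0 and |A|-r(A)=3: 8.

8


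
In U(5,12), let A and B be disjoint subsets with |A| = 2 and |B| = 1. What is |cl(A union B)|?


|A union B| = 2 + 1 = 3 (disjoint).
In U(5,12), cl(S) = S if |S| < 5, else cl(S) = E.
Since 3 < 5, cl(A union B) = A union B.
|cl(A union B)| = 3.

3


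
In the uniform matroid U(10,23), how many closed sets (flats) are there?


Flats of U(10,23): every subset of size < 10 is a flat, plus E itself.
Count = C(23,0) + C(23,1) + C(23,2) + C(23,3) + C(23,4) + C(23,5) + C(23,6) + C(23,7) + C(23,8) + C(23,9) + 1
     = 1 + 23 + 253 + 1771 + 8855 + 33649 + 100947 + 245157 + 490314 + 817190 + 1
     = 1698161.

1698161


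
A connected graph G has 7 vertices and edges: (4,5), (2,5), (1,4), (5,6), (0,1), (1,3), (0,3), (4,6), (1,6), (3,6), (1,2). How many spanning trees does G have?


By Kirchhoff's matrix tree theorem, the number of spanning trees equals
the determinant of any cofactor of the Laplacian matrix L.
G has 7 vertices and 11 edges.
Computing the (6 x 6) cofactor determinant gives 159.

159


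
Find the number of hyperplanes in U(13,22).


Hyperplanes of U(13,22) are flats of rank 12.
In a uniform matroid, these are exactly the (12)-element subsets.
Count = (22 choose 12) = 646646.

646646


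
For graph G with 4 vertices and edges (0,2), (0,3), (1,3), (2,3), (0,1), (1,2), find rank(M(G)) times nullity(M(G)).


r(M) = |V| - c = 4 - 1 = 3.
nullity = |E| - r(M) = 6 - 3 = 3.
Product = 3 * 3 = 9.

9


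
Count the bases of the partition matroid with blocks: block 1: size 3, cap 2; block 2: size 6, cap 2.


A basis picks exactly ci elements from block i.
Number of bases = product of C(|Si|, ci).
= C(3,2) * C(6,2)
= 3 * 15
= 45.

45


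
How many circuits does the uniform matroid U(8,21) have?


In U(8,21), circuits are the (9)-element subsets.
Any set of 9 elements is dependent, and removing any one element gives
an independent set of size 8, so it is a minimal dependent set.
Number of circuits = C(21,9) = 293930.

293930


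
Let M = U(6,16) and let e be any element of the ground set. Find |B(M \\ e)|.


Deleting e from U(6,16) gives U(6,15) since n > r.
Bases of U(6,15) = (15 choose 6) = 5005.

5005


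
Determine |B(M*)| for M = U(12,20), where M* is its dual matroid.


The dual of U(r,n) is U(n-r, n) = U(8,20).
Bases of U(8,20) are all (8)-element subsets.
|B(M*)| = C(20,8) = 125970.

125970


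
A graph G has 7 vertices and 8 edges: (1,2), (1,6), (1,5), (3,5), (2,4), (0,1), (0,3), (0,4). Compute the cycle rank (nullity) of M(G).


Cycle rank (nullity) = |E| - r(M) = |E| - (|V| - c).
|E| = 8, |V| = 7, c = 1.
Nullity = 8 - (7 - 1) = 8 - 6 = 2.

2


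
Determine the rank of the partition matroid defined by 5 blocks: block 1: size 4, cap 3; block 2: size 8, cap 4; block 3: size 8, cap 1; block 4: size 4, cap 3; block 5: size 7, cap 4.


Rank of a partition matroid = sum of min(|Si|, ci) for each block.
= min(4,3) + min(8,4) + min(8,1) + min(4,3) + min(7,4)
= 3 + 4 + 1 + 3 + 4
= 15.

15


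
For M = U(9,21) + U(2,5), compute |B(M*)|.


(M1+M2)* = M1* + M2*.
M1* = U(12,21), bases: C(21,12) = 293930.
M2* = U(3,5), bases: C(5,3) = 10.
|B(M*)| = 293930 * 10 = 2939300.

2939300


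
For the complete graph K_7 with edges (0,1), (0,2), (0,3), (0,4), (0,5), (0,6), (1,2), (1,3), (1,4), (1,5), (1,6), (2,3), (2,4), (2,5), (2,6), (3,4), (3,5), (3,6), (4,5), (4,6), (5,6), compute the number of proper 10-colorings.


P(K_7, k) = k(k-1)(k-2)...(k-6).
P(10) = (10) * (9) * (8) * (7) * (6) * (5) * (4) = 604800.

604800


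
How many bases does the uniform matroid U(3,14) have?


Bases of U(3,14) are all 3-element subsets of the 14-element ground set.
Number of bases = C(14,3).
C(14,3) = 14! / (3! * 11!) = 364.

364


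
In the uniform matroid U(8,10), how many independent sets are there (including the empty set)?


Independent sets of U(8,10) are all subsets of size <= 8.
Count = (10 choose 0) + (10 choose 1) + (10 choose 2) + (10 choose 3) + (10 choose 4) + (10 choose 5) + (10 choose 6) + (10 choose 7) + (10 choose 8)
     = 1 + 10 + 45 + 120 + 210 + 252 + 210 + 120 + 45
     = 1013.

1013


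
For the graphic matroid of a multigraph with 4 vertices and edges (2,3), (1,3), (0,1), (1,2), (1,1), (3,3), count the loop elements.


In a graphic matroid, a loop is a self-loop edge (u,u) with rank 0.
Examining all 6 edges for self-loops...
Self-loops found: (1,1), (3,3)
Number of loops = 2.

2


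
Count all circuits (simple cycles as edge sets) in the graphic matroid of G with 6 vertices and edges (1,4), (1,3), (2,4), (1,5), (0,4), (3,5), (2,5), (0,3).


A circuit in a graphic matroid = edge set of a simple cycle.
G has 6 vertices and 8 edges.
Enumerating all minimal edge subsets forming cycles...
Total circuits found: 7.

7


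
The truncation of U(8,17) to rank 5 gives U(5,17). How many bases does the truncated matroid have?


Truncating U(8,17) to rank 5 gives U(5,17).
Bases of U(5,17) are all 5-element subsets of 17 elements.
Number of bases = (17 choose 5) = 6188.

6188


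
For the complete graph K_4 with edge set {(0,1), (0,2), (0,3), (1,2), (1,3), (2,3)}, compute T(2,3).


T(K_4; x,y) = x^3 + 3x^2 + 4xy + 2x + y^3 + 3y^2 + 2y.
Substituting x=2, y=3:
= 8 + 12 + 24 + 4 + 27 + 27 + 6
= 108.

108


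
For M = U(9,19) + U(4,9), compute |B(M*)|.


(M1+M2)* = M1* + M2*.
M1* = U(10,19), bases: C(19,10) = 92378.
M2* = U(5,9), bases: C(9,5) = 126.
|B(M*)| = 92378 * 126 = 11639628.

11639628


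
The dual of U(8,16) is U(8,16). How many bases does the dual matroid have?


The dual of U(r,n) is U(n-r, n) = U(8,16).
Bases of U(8,16) are all (8)-element subsets.
|B(M*)| = C(16,8) = 16! / (8! * 8!) = 12870.

12870


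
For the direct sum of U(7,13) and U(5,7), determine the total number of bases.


Bases of a direct sum M1 + M2: |B| = |B(M1)| * |B(M2)|.
|B(U(7,13))| = C(13,7) = 1716.
|B(U(5,7))| = C(7,5) = 21.
Total bases = 1716 * 21 = 36036.

36036


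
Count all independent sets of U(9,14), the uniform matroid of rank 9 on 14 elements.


Independent sets of U(9,14) are all subsets of size <= 9.
Count = C(14,0) + C(14,1) + C(14,2) + C(14,3) + C(14,4) + C(14,5) + C(14,6) + C(14,7) + C(14,8) + C(14,9)
     = 1 + 14 + 91 + 364 + 1001 + 2002 + 3003 + 3432 + 3003 + 2002
     = 14913.

14913


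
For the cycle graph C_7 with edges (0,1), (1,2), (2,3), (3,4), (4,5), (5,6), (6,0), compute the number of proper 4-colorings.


P(C_7, k) = (k-1)^7 + (-1)^7*(k-1).
P(4) = (3)^7 - 3
= 2187 - 3 = 2184.

2184


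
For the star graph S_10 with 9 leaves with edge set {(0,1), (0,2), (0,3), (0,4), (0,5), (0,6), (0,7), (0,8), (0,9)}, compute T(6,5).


A star on 10 vertices is a tree with 9 edges.
T(x,y) = x^(9) for any tree.
T(6,5) = 6^9 = 10077696.

10077696


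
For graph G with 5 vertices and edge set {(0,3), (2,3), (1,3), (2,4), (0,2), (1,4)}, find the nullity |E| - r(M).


Cycle rank (nullity) = |E| - r(M) = |E| - (|V| - c).
|E| = 6, |V| = 5, c = 1.
Nullity = 6 - (5 - 1) = 6 - 4 = 2.

2


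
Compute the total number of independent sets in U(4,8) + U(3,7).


For a direct sum, |I(M1+M2)| = |I(M1)| * |I(M2)|.
|I(U(4,8))| = sum C(8,k) for k=0..4 = 163.
|I(U(3,7))| = sum C(7,k) for k=0..3 = 64.
Total = 163 * 64 = 10432.

10432


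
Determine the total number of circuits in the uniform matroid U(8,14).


In U(8,14), circuits are the (9)-element subsets.
Any set of 9 elements is dependent, and removing any one element gives
an independent set of size 8, so it is a minimal dependent set.
Number of circuits = C(14,9) = 2002.

2002


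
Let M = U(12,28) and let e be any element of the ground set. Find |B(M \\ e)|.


Deleting e from U(12,28) gives U(12,27) since n > r.
Bases of U(12,27) = C(27,12) = 27! / (12! * 15!) = 17383860.

17383860


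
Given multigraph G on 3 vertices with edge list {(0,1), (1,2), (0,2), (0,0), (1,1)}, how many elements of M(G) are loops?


In a graphic matroid, a loop is a self-loop edge (u,u) with rank 0.
Examining all 5 edges for self-loops...
Self-loops found: (0,0), (1,1)
Number of loops = 2.

2


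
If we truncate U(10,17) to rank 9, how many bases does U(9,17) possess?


Truncating U(10,17) to rank 9 gives U(9,17).
Bases of U(9,17) are all 9-element subsets of 17 elements.
Number of bases = C(17,9) = 24310.

24310


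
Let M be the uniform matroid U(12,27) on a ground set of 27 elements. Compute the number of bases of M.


Bases of U(12,27) are all 12-element subsets of the 27-element ground set.
Number of bases = C(27,12).
C(27,12) = 27! / (12! * 15!) = 17383860.

17383860


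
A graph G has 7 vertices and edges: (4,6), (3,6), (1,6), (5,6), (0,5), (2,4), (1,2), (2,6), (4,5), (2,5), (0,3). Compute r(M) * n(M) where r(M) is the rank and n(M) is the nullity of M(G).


r(M) = |V| - c = 7 - 1 = 6.
nullity = |E| - r(M) = 11 - 6 = 5.
Product = 6 * 5 = 30.

30


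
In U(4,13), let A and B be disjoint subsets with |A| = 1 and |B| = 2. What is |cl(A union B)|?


|A union B| = 1 + 2 = 3 (disjoint).
In U(4,13), cl(S) = S if |S| < 4, else cl(S) = E.
Since 3 < 4, cl(A union B) = A union B.
|cl(A union B)| = 3.

3


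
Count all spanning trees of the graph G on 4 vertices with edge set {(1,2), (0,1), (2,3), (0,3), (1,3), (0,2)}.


By Kirchhoff's matrix tree theorem, the number of spanning trees equals
the determinant of any cofactor of the Laplacian matrix L.
G has 4 vertices and 6 edges.
Computing the (3 x 3) cofactor determinant gives 16.

16


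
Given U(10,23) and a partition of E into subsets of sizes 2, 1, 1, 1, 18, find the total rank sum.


r(Ai) = min(|Ai|, 10) for each part.
Sum = min(2,10) + min(1,10) + min(1,10) + min(1,10) + min(18,10)
    = 2 + 1 + 1 + 1 + 10
    = 15.

15


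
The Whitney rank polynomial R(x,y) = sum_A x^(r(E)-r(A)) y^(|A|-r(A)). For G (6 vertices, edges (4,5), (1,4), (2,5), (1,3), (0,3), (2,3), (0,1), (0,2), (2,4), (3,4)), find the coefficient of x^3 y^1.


R(x,y) = sum over A in 2^E of x^(r(E)-r(A)) * y^(|A|-r(A)).
G has 6 vertices, 10 edges. r(E) = 5.
Enumerate all 2^10 = 1024 subsets.
Count subsets with r(E)-r(A)=3 and |A|-r(A)=1: 5.

5


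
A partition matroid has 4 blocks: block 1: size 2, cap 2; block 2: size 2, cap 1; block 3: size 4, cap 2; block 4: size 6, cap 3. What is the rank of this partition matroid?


Rank of a partition matroid = sum of min(|Si|, ci) for each block.
= min(2,2) + min(2,1) + min(4,2) + min(6,3)
= 2 + 1 + 2 + 3
= 8.

8


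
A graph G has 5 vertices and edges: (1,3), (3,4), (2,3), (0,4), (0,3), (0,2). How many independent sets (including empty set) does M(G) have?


An independent set in a graphic matroid is an acyclic edge subset.
G has 5 vertices and 6 edges.
Enumerate all 2^6 = 64 subsets, checking for acyclicity.
Total independent sets = 48.

48


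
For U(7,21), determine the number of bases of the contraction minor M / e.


Contracting e from U(7,21) gives U(6,20).
Bases of U(6,20) = C(20,6) = 38760.

38760


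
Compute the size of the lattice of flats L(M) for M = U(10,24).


Flats of U(10,24): every subset of size < 10 is a flat, plus E itself.
Count = (24 choose 0) + (24 choose 1) + (24 choose 2) + (24 choose 3) + (24 choose 4) + (24 choose 5) + (24 choose 6) + (24 choose 7) + (24 choose 8) + (24 choose 9) + 1
     = 1 + 24 + 276 + 2024 + 10626 + 42504 + 134596 + 346104 + 735471 + 1307504 + 1
     = 2579131.

2579131


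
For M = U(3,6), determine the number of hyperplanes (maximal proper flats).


Hyperplanes of U(3,6) are flats of rank 2.
In a uniform matroid, these are exactly the (2)-element subsets.
Count = (6 choose 2) = 15.

15


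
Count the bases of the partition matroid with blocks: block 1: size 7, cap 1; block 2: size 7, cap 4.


A basis picks exactly ci elements from block i.
Number of bases = product of C(|Si|, ci).
= C(7,1) * C(7,4)
= 7 * 35
= 245.

245


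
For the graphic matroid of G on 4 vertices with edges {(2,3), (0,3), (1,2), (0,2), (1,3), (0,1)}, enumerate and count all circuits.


A circuit in a graphic matroid = edge set of a simple cycle.
G has 4 vertices and 6 edges.
Enumerating all minimal edge subsets forming cycles...
Total circuits found: 7.

7


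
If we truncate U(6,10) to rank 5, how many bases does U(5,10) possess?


Truncating U(6,10) to rank 5 gives U(5,10).
Bases of U(5,10) are all 5-element subsets of 10 elements.
Number of bases = C(10,5) = 10! / (5! * 5!) = 252.

252


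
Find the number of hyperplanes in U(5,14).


Hyperplanes of U(5,14) are flats of rank 4.
In a uniform matroid, these are exactly the (4)-element subsets.
Count = C(14,4) = 14! / (4! * 10!) = 1001.

1001


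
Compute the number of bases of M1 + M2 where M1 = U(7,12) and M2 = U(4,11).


Bases of a direct sum M1 + M2: |B| = |B(M1)| * |B(M2)|.
|B(U(7,12))| = C(12,7) = 792.
|B(U(4,11))| = C(11,4) = 330.
Total bases = 792 * 330 = 261360.

261360


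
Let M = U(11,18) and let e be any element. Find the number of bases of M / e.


Contracting e from U(11,18) gives U(10,17).
Bases of U(10,17) = C(17,10) = 19448.

19448


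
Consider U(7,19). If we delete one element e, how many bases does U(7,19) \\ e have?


Deleting e from U(7,19) gives U(7,18) since n > r.
Bases of U(7,18) = (18 choose 7) = 31824.

31824


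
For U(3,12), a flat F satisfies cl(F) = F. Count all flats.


Flats of U(3,12): every subset of size < 3 is a flat, plus E itself.
Count = (12 choose 0) + (12 choose 1) + (12 choose 2) + 1
     = 1 + 12 + 66 + 1
     = 80.

80


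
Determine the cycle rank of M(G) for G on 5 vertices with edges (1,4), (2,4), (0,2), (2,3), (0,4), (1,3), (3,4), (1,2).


Cycle rank (nullity) = |E| - r(M) = |E| - (|V| - c).
|E| = 8, |V| = 5, c = 1.
Nullity = 8 - (5 - 1) = 8 - 4 = 4.

4


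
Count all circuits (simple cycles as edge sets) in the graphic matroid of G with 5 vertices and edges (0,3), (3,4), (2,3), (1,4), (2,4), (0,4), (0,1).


A circuit in a graphic matroid = edge set of a simple cycle.
G has 5 vertices and 7 edges.
Enumerating all minimal edge subsets forming cycles...
Total circuits found: 6.

6


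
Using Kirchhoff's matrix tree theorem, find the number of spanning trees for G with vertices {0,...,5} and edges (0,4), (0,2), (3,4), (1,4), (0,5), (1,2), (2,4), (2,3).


By Kirchhoff's matrix tree theorem, the number of spanning trees equals
the determinant of any cofactor of the Laplacian matrix L.
G has 6 vertices and 8 edges.
Computing the (5 x 5) cofactor determinant gives 20.

20


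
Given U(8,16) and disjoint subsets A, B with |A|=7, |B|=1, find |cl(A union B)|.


|A union B| = 7 + 1 = 8 (disjoint).
In U(8,16), cl(S) = S if |S| < 8, else cl(S) = E.
Since 8 >= 8, cl(A union B) = E.
|cl(A union B)| = 16.

16


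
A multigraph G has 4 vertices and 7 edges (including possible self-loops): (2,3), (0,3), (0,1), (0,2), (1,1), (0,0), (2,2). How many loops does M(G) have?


In a graphic matroid, a loop is a self-loop edge (u,u) with rank 0.
Examining all 7 edges for self-loops...
Self-loops found: (1,1), (0,0), (2,2)
Number of loops = 3.

3


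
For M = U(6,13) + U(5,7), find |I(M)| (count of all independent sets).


For a direct sum, |I(M1+M2)| = |I(M1)| * |I(M2)|.
|I(U(6,13))| = sum C(13,k) for k=0..6 = 4096.
|I(U(5,7))| = sum C(7,k) for k=0..5 = 120.
Total = 4096 * 120 = 491520.

491520


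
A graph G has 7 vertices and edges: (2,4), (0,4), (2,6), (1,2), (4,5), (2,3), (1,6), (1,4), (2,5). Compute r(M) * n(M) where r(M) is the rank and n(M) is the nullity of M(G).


r(M) = |V| - c = 7 - 1 = 6.
nullity = |E| - r(M) = 9 - 6 = 3.
Product = 6 * 3 = 18.

18


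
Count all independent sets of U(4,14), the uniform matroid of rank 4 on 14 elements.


Independent sets of U(4,14) are all subsets of size <= 4.
Count = C(14,0) + C(14,1) + C(14,2) + C(14,3) + C(14,4)
     = 1 + 14 + 91 + 364 + 1001
     = 1471.

1471


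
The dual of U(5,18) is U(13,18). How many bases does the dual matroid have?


The dual of U(r,n) is U(n-r, n) = U(13,18).
Bases of U(13,18) are all (13)-element subsets.
|B(M*)| = C(18,13) = 8568.

8568


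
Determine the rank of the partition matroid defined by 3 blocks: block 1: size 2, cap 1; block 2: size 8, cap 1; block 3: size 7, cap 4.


Rank of a partition matroid = sum of min(|Si|, ci) for each block.
= min(2,1) + min(8,1) + min(7,4)
= 1 + 1 + 4
= 6.

6


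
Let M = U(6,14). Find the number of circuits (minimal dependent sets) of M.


In U(6,14), circuits are the (7)-element subsets.
Any set of 7 elements is dependent, and removing any one element gives
an independent set of size 6, so it is a minimal dependent set.
Number of circuits = C(14,7) = 3432.

3432


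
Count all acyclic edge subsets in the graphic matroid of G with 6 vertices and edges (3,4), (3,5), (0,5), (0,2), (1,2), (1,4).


An independent set in a graphic matroid is an acyclic edge subset.
G has 6 vertices and 6 edges.
Enumerate all 2^6 = 64 subsets, checking for acyclicity.
Total independent sets = 63.

63


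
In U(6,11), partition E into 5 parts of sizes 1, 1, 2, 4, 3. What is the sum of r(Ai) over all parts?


r(Ai) = min(|Ai|, 6) for each part.
Sum = min(1,6) + min(1,6) + min(2,6) + min(4,6) + min(3,6)
    = 1 + 1 + 2 + 4 + 3
    = 11.

11


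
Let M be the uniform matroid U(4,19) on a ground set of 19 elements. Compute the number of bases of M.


Bases of U(4,19) are all 4-element subsets of the 19-element ground set.
Number of bases = C(19,4).
C(19,4) = (19 * 18 * 17 * 16) / (1 * 2 * 3 * 4) = 3876.

3876


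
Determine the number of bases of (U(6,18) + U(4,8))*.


(M1+M2)* = M1* + M2*.
M1* = U(12,18), bases: C(18,12) = 18564.
M2* = U(4,8), bases: C(8,4) = 70.
|B(M*)| = 18564 * 70 = 1299480.

1299480


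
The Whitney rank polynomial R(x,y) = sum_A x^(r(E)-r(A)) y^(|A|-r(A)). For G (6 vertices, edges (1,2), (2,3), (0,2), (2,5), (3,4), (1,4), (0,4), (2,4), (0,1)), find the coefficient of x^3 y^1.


R(x,y) = sum over A in 2^E of x^(r(E)-r(A)) * y^(|A|-r(A)).
G has 6 vertices, 9 edges. r(E) = 5.
Enumerate all 2^9 = 512 subsets.
Count subsets with r(E)-r(A)=3 and |A|-r(A)=1: 5.

5


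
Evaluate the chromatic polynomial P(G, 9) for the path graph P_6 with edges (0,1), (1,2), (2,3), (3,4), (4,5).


P(P_6, k) = k * (k-1)^(5).
P(9) = 9 * 8^5 = 9 * 32768 = 294912.

294912


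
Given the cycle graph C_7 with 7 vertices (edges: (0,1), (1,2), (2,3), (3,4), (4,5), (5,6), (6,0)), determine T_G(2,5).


T(C_7; x,y) = x + x^2 + ... + x^(6) + y.
T(2,5) = 2^1 + 2^2 + 2^3 + 2^4 + 2^5 + 2^6 + 5
= 2 + 4 + 8 + 16 + 32 + 64 + 5
= 131.

131


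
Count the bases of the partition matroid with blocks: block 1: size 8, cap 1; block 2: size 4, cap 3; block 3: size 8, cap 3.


A basis picks exactly ci elements from block i.
Number of bases = product of C(|Si|, ci).
= C(8,1) * C(4,3) * C(8,3)
= 8 * 4 * 56
= 1792.

1792


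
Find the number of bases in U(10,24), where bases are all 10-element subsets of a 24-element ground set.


Bases of U(10,24) are all 10-element subsets of the 24-element ground set.
Number of bases = C(24,10).
C(24,10) = 24! / (10! * 14!) = 1961256.

1961256


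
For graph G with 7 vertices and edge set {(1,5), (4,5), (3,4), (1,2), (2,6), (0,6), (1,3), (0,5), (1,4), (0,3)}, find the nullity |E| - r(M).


Cycle rank (nullity) = |E| - r(M) = |E| - (|V| - c).
|E| = 10, |V| = 7, c = 1.
Nullity = 10 - (7 - 1) = 10 - 6 = 4.

4


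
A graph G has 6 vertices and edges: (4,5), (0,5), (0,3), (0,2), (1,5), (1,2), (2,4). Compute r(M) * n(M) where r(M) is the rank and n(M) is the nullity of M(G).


r(M) = |V| - c = 6 - 1 = 5.
nullity = |E| - r(M) = 7 - 5 = 2.
Product = 5 * 2 = 10.

10


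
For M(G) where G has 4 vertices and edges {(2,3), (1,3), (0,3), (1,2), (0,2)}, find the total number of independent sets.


An independent set in a graphic matroid is an acyclic edge subset.
G has 4 vertices and 5 edges.
Enumerate all 2^5 = 32 subsets, checking for acyclicity.
Total independent sets = 24.

24


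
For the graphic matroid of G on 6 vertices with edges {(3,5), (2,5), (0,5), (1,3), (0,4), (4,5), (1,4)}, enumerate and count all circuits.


A circuit in a graphic matroid = edge set of a simple cycle.
G has 6 vertices and 7 edges.
Enumerating all minimal edge subsets forming cycles...
Total circuits found: 3.

3


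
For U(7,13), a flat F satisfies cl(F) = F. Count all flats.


Flats of U(7,13): every subset of size < 7 is a flat, plus E itself.
Count = (13 choose 0) + (13 choose 1) + (13 choose 2) + (13 choose 3) + (13 choose 4) + (13 choose 5) + (13 choose 6) + 1
     = 1 + 13 + 78 + 286 + 715 + 1287 + 1716 + 1
     = 4097.

4097


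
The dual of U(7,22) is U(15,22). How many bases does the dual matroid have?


The dual of U(r,n) is U(n-r, n) = U(15,22).
Bases of U(15,22) are all (15)-element subsets.
|B(M*)| = (22 choose 15) = 170544.

170544


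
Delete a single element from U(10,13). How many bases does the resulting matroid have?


Deleting e from U(10,13) gives U(10,12) since n > r.
Bases of U(10,12) = (12 choose 10) = 66.

66


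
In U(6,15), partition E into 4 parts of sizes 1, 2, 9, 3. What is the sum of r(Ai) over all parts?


r(Ai) = min(|Ai|, 6) for each part.
Sum = min(1,6) + min(2,6) + min(9,6) + min(3,6)
    = 1 + 2 + 6 + 3
    = 12.

12


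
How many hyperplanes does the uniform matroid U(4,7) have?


Hyperplanes of U(4,7) are flats of rank 3.
In a uniform matroid, these are exactly the (3)-element subsets.
Count = C(7,3) = (7 * 6 * 5) / (1 * 2 * 3) = 35.

35


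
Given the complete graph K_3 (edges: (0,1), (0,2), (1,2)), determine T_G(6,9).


T(K_3; x,y) = x^2 + x + y.
T(6,9) = 36 + 6 + 9 = 51.

51


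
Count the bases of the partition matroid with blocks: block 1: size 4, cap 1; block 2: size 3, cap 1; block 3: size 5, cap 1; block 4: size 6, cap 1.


A basis picks exactly ci elements from block i.
Number of bases = product of C(|Si|, ci).
= C(4,1) * C(3,1) * C(5,1) * C(6,1)
= 4 * 3 * 5 * 6
= 360.

360


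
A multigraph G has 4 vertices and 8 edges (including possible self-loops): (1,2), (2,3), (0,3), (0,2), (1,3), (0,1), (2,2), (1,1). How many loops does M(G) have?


In a graphic matroid, a loop is a self-loop edge (u,u) with rank 0.
Examining all 8 edges for self-loops...
Self-loops found: (2,2), (1,1)
Number of loops = 2.

2


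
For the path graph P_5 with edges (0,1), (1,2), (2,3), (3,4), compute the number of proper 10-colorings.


P(P_5, k) = k * (k-1)^(4).
P(10) = 10 * 9^4 = 10 * 6561 = 65610.

65610


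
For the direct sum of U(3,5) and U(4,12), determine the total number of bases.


Bases of a direct sum M1 + M2: |B| = |B(M1)| * |B(M2)|.
|B(U(3,5))| = C(5,3) = 10.
|B(U(4,12))| = C(12,4) = 495.
Total bases = 10 * 495 = 4950.

4950


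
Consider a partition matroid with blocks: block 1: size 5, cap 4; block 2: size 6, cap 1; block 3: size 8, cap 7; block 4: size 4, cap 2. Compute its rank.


Rank of a partition matroid = sum of min(|Si|, ci) for each block.
= min(5,4) + min(6,1) + min(8,7) + min(4,2)
= 4 + 1 + 7 + 2
= 14.

14


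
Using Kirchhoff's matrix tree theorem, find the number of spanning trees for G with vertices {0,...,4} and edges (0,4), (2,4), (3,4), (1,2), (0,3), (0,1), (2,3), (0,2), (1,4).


By Kirchhoff's matrix tree theorem, the number of spanning trees equals
the determinant of any cofactor of the Laplacian matrix L.
G has 5 vertices and 9 edges.
Computing the (4 x 4) cofactor determinant gives 75.

75


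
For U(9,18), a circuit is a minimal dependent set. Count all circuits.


In U(9,18), circuits are the (10)-element subsets.
Any set of 10 elements is dependent, and removing any one element gives
an independent set of size 9, so it is a minimal dependent set.
Number of circuits = C(18,10) = 43758.

43758


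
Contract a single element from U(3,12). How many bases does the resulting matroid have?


Contracting e from U(3,12) gives U(2,11).
Bases of U(2,11) = C(11,2) = (11 * 10) / (1 * 2) = 55.

55


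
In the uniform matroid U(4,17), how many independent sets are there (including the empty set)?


Independent sets of U(4,17) are all subsets of size <= 4.
Count = C(17,0) + C(17,1) + C(17,2) + C(17,3) + C(17,4)
     = 1 + 17 + 136 + 680 + 2380
     = 3214.

3214


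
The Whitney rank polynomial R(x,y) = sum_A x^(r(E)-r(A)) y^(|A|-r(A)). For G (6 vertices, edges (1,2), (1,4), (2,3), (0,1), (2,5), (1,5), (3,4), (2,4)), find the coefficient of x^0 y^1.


R(x,y) = sum over A in 2^E of x^(r(E)-r(A)) * y^(|A|-r(A)).
G has 6 vertices, 8 edges. r(E) = 5.
Enumerate all 2^8 = 256 subsets.
Count subsets with r(E)-r(A)=0 and |A|-r(A)=1: 19.

19


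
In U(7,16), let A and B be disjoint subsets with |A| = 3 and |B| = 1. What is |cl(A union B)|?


|A union B| = 3 + 1 = 4 (disjoint).
In U(7,16), cl(S) = S if |S| < 7, else cl(S) = E.
Since 4 < 7, cl(A union B) = A union B.
|cl(A union B)| = 4.

4


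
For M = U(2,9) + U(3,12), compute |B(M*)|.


(M1+M2)* = M1* + M2*.
M1* = U(7,9), bases: C(9,7) = 36.
M2* = U(9,12), bases: C(12,9) = 220.
|B(M*)| = 36 * 220 = 7920.

7920


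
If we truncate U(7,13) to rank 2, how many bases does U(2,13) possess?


Truncating U(7,13) to rank 2 gives U(2,13).
Bases of U(2,13) are all 2-element subsets of 13 elements.
Number of bases = C(13,2) = 13! / (2! * 11!) = 78.

78


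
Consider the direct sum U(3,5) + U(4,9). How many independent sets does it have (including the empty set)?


For a direct sum, |I(M1+M2)| = |I(M1)| * |I(M2)|.
|I(U(3,5))| = sum C(5,k) for k=0..3 = 26.
|I(U(4,9))| = sum C(9,k) for k=0..4 = 256.
Total = 26 * 256 = 6656.

6656


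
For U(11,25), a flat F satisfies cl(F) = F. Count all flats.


Flats of U(11,25): every subset of size < 11 is a flat, plus E itself.
Count = (25 choose 0) + (25 choose 1) + (25 choose 2) + (25 choose 3) + (25 choose 4) + (25 choose 5) + (25 choose 6) + (25 choose 7) + (25 choose 8) + (25 choose 9) + (25 choose 10) + 1
     = 1 + 25 + 300 + 2300 + 12650 + 53130 + 177100 + 480700 + 1081575 + 2042975 + 3268760 + 1
     = 7119517.

7119517


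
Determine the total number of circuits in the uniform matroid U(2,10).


In U(2,10), circuits are the (3)-element subsets.
Any set of 3 elements is dependent, and removing any one element gives
an independent set of size 2, so it is a minimal dependent set.
Number of circuits = C(10,3) = (10 * 9 * 8) / (1 * 2 * 3) = 120.

120


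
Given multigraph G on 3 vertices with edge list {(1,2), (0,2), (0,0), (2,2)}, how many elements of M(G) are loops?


In a graphic matroid, a loop is a self-loop edge (u,u) with rank 0.
Examining all 4 edges for self-loops...
Self-loops found: (0,0), (2,2)
Number of loops = 2.

2


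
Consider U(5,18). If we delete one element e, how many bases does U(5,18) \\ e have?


Deleting e from U(5,18) gives U(5,17) since n > r.
Bases of U(5,17) = (17 choose 5) = 6188.

6188


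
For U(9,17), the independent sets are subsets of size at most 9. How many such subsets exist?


Independent sets of U(9,17) are all subsets of size <= 9.
Count = C(17,0) + C(17,1) + C(17,2) + C(17,3) + C(17,4) + C(17,5) + C(17,6) + C(17,7) + C(17,8) + C(17,9)
     = 1 + 17 + 136 + 680 + 2380 + 6188 + 12376 + 19448 + 24310 + 24310
     = 89846.

89846


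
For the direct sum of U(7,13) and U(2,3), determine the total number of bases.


Bases of a direct sum M1 + M2: |B| = |B(M1)| * |B(M2)|.
|B(U(7,13))| = C(13,7) = 1716.
|B(U(2,3))| = C(3,2) = 3.
Total bases = 1716 * 3 = 5148.

5148


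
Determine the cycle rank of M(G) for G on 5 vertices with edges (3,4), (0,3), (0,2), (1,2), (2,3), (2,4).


Cycle rank (nullity) = |E| - r(M) = |E| - (|V| - c).
|E| = 6, |V| = 5, c = 1.
Nullity = 6 - (5 - 1) = 6 - 4 = 2.

2


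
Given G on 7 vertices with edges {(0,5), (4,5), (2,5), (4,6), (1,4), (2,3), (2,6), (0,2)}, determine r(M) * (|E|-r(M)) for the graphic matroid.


r(M) = |V| - c = 7 - 1 = 6.
nullity = |E| - r(M) = 8 - 6 = 2.
Product = 6 * 2 = 12.

12


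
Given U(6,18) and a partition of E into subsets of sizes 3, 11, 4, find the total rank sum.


r(Ai) = min(|Ai|, 6) for each part.
Sum = min(3,6) + min(11,6) + min(4,6)
    = 3 + 6 + 4
    = 13.

13


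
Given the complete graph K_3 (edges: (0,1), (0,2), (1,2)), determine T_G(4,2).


T(K_3; x,y) = x^2 + x + y.
T(4,2) = 16 + 4 + 2 = 22.

22


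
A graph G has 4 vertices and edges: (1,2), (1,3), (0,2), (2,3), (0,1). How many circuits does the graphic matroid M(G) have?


A circuit in a graphic matroid = edge set of a simple cycle.
G has 4 vertices and 5 edges.
Enumerating all minimal edge subsets forming cycles...
Total circuits found: 3.

3


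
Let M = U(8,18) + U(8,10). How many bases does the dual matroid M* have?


(M1+M2)* = M1* + M2*.
M1* = U(10,18), bases: C(18,10) = 43758.
M2* = U(2,10), bases: C(10,2) = 45.
|B(M*)| = 43758 * 45 = 1969110.

1969110


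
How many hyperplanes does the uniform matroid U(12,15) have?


Hyperplanes of U(12,15) are flats of rank 11.
In a uniform matroid, these are exactly the (11)-element subsets.
Count = C(15,11) = 1365.

1365


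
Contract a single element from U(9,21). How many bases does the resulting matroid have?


Contracting e from U(9,21) gives U(8,20).
Bases of U(8,20) = (20 choose 8) = 125970.

125970


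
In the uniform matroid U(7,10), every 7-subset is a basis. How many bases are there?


Bases of U(7,10) are all 7-element subsets of the 10-element ground set.
Number of bases = C(10,7).
(10 choose 7) = 120.

120


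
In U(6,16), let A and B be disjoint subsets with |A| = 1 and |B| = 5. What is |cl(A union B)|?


|A union B| = 1 + 5 = 6 (disjoint).
In U(6,16), cl(S) = S if |S| < 6, else cl(S) = E.
Since 6 >= 6, cl(A union B) = E.
|cl(A union B)| = 16.

16


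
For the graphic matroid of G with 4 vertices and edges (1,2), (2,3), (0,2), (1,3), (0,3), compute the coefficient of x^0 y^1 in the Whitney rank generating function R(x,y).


R(x,y) = sum over A in 2^E of x^(r(E)-r(A)) * y^(|A|-r(A)).
G has 4 vertices, 5 edges. r(E) = 3.
Enumerate all 2^5 = 32 subsets.
Count subsets with r(E)-r(A)=0 and |A|-r(A)=1: 5.

5


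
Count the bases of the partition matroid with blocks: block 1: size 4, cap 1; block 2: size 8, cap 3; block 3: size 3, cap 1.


A basis picks exactly ci elements from block i.
Number of bases = product of C(|Si|, ci).
= C(4,1) * C(8,3) * C(3,1)
= 4 * 56 * 3
= 672.

672


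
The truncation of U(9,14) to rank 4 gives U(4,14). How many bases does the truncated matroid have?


Truncating U(9,14) to rank 4 gives U(4,14).
Bases of U(4,14) are all 4-element subsets of 14 elements.
Number of bases = C(14,4) = (14 * 13 * 12 * 11) / (1 * 2 * 3 * 4) = 1001.

1001


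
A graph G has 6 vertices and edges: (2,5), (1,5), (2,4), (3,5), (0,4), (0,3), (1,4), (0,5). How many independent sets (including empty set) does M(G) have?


An independent set in a graphic matroid is an acyclic edge subset.
G has 6 vertices and 8 edges.
Enumerate all 2^8 = 256 subsets, checking for acyclicity.
Total independent sets = 186.

186


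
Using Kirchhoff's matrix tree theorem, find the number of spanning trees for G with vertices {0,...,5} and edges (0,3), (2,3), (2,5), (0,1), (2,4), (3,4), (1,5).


By Kirchhoff's matrix tree theorem, the number of spanning trees equals
the determinant of any cofactor of the Laplacian matrix L.
G has 6 vertices and 7 edges.
Computing the (5 x 5) cofactor determinant gives 14.

14


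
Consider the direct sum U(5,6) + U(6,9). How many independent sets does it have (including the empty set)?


For a direct sum, |I(M1+M2)| = |I(M1)| * |I(M2)|.
|I(U(5,6))| = sum C(6,k) for k=0..5 = 63.
|I(U(6,9))| = sum C(9,k) for k=0..6 = 466.
Total = 63 * 466 = 29358.

29358


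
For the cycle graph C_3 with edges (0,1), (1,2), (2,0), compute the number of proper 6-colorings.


P(C_3, k) = (k-1)^3 + (-1)^3*(k-1).
P(6) = (5)^3 - 5
= 125 - 5 = 120.

120
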